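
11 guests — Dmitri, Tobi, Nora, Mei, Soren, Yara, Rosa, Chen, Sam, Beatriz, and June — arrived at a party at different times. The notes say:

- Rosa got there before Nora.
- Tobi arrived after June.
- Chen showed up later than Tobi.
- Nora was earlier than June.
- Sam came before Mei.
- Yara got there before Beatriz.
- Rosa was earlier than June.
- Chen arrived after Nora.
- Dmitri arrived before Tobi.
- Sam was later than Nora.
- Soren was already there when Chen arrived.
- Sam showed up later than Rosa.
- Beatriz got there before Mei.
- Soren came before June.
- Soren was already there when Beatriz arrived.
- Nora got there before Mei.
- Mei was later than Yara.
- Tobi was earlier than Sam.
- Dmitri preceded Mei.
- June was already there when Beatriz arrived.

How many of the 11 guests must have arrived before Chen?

Directly stated before Chen: Nora, Soren, and Tobi.
Dmitri reaches Chen via Dmitri → Tobi → Chen.
June reaches Chen via June → Tobi → Chen.
Rosa reaches Chen via Rosa → Nora → Chen.
That's Dmitri, June, Nora, Rosa, Soren, and Tobi — 6 in all.

6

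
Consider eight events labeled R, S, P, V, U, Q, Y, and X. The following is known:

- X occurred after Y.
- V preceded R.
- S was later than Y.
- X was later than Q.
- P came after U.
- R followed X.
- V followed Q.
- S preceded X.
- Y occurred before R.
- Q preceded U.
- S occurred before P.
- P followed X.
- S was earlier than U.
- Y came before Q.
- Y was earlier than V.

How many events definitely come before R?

Directly stated before R: V, X, and Y.
Q reaches R via Q → X → R.
S reaches R via S → X → R.
That's Q, S, V, X, and Y — 5 in all.

5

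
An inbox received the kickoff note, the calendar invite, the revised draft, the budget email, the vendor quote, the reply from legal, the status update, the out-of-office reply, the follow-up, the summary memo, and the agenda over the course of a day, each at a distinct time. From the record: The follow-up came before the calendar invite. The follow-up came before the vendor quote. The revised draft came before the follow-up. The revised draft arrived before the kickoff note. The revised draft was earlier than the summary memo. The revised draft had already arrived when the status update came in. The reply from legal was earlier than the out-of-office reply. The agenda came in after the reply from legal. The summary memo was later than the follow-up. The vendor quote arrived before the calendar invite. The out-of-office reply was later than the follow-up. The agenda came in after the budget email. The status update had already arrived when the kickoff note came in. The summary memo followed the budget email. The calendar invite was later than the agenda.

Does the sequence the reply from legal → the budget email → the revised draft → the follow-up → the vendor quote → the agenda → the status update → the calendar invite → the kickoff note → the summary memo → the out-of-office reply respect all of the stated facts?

yes

Check each stated constraint against the proposed order — e.g. the budget email is ahead of the summary memo; the reply from legal is ahead of the out-of-office reply. Every pair is in the required order; nothing is violated.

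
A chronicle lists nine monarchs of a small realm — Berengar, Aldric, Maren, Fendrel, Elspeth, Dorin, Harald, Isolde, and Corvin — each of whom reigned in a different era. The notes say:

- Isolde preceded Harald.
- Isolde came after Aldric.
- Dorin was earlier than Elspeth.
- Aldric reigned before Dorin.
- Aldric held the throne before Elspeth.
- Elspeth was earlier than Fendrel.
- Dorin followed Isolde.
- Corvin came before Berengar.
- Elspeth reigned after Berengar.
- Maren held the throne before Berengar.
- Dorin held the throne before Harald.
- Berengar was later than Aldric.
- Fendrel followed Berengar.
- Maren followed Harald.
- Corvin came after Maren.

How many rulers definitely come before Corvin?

Directly stated before Corvin: Maren.
Aldric reaches Corvin via Aldric → Isolde → Harald → Maren → Corvin.
Dorin reaches Corvin via Dorin → Harald → Maren → Corvin.
Harald reaches Corvin via Harald → Maren → Corvin.
Likewise Isolde reaches Corvin by chaining the stated constraints.
That's Aldric, Dorin, Harald, Isolde, and Maren — 5 in all.

5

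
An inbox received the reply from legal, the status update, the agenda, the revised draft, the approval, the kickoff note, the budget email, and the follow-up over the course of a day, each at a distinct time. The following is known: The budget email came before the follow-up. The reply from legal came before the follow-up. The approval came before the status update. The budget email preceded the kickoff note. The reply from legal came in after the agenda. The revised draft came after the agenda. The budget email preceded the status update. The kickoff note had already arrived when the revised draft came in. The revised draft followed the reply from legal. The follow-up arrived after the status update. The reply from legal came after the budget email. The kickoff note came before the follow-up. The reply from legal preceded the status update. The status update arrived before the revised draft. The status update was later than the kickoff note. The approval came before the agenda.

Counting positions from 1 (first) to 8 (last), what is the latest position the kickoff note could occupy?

5

The kickoff note must come before the follow-up, the revised draft, and the status update — 3 messages forced after it.
Everything else can be placed before the kickoff note in some valid order, so the kickoff note can sit as late as position 8 − 3 = 5.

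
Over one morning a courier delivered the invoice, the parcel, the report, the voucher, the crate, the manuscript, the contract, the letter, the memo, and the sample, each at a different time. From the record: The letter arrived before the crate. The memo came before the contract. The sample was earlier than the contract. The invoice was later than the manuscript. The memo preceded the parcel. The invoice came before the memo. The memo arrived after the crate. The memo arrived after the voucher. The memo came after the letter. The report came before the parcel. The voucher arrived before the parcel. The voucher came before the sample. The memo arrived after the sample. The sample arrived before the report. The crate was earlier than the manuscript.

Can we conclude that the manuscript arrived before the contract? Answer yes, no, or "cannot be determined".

Chain the constraints: the manuscript → the invoice → the memo → the contract. Each link is directly stated, so the manuscript comes before the contract.

yes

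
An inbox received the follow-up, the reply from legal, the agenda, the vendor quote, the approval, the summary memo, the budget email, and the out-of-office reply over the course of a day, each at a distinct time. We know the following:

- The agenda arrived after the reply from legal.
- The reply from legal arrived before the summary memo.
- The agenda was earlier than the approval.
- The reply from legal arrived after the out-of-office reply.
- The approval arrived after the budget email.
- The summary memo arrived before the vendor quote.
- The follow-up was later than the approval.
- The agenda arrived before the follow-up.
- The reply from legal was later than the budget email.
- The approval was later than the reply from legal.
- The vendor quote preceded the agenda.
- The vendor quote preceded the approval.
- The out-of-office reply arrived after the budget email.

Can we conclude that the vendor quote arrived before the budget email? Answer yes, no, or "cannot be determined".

no

Tracing the constraints gives the budget email → the reply from legal → the summary memo → the vendor quote, so the budget email must come before the vendor quote.
That means the vendor quote cannot be before the budget email.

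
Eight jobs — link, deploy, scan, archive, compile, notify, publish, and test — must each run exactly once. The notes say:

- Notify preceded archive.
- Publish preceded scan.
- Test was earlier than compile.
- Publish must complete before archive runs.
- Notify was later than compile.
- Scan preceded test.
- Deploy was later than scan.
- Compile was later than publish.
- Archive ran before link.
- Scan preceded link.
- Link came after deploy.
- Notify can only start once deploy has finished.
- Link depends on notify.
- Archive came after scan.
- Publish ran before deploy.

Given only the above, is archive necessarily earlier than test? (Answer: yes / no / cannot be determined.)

Tracing the constraints gives test → compile → notify → archive, so test must come before archive.
That means archive cannot be before test.

no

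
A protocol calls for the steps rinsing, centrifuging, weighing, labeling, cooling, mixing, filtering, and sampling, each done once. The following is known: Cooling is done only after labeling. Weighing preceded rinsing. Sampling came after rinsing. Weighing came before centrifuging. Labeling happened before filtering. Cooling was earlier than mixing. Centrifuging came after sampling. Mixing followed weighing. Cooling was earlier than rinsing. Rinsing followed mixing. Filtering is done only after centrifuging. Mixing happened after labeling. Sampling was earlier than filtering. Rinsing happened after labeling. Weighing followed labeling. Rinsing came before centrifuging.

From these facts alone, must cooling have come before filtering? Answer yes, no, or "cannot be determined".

Chain the constraints: cooling → rinsing → sampling → filtering. Each link is directly stated, so cooling comes before filtering.

yes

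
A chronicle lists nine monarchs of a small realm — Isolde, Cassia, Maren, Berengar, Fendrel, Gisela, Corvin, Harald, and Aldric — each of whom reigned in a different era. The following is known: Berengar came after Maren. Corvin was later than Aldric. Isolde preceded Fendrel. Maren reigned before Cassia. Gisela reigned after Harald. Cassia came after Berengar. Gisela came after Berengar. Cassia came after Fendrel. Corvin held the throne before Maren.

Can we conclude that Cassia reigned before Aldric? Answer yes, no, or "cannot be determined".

no

Tracing the constraints gives Aldric → Corvin → Maren → Cassia, so Aldric must come before Cassia.
That means Cassia cannot be before Aldric.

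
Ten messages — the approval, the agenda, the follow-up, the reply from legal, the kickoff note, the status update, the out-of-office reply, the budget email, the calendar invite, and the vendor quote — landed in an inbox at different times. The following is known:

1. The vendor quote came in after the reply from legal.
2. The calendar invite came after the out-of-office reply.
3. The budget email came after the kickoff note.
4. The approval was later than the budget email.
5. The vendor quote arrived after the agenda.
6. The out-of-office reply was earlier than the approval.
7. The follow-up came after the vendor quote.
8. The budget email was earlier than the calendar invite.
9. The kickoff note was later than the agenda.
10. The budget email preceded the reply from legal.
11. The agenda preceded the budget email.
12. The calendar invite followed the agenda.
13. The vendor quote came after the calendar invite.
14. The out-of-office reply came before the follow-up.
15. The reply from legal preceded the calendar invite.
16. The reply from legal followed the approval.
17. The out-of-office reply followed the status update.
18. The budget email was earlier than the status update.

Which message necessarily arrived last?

Every other message has a chain of constraints placing it before the follow-up, so the follow-up is last.

the follow-up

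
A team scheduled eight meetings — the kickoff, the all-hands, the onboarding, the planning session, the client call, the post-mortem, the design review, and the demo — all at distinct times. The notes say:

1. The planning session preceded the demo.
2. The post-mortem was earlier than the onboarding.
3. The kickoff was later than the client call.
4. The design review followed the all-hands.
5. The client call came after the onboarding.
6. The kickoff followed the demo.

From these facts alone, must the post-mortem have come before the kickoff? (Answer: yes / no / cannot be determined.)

Chain the constraints: the post-mortem → the onboarding → the client call → the kickoff. Each link is directly stated, so the post-mortem comes before the kickoff.

yes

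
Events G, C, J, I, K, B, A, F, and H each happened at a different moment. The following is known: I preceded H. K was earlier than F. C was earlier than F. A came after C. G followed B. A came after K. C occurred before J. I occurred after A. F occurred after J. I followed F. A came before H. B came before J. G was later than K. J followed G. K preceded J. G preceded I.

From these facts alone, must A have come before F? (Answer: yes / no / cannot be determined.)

cannot be determined

No chain of stated constraints runs from A to F, and none runs from F to A either.
So the relative order of A and F is not fixed by the given facts.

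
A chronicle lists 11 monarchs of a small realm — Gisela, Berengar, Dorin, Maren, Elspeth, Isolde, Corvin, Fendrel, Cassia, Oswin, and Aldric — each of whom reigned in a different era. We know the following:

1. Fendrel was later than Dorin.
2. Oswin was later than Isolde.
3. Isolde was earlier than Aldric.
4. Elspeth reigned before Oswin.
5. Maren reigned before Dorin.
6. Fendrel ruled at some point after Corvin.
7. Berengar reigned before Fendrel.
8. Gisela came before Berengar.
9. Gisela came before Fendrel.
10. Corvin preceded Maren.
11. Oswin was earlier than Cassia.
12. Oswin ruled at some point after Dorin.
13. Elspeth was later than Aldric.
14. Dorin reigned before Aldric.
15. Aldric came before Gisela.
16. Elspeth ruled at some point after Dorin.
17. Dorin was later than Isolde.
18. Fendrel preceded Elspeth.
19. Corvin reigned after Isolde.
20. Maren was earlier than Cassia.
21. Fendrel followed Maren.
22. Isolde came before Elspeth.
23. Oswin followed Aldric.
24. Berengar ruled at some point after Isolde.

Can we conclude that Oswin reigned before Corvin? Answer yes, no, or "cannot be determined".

Tracing the constraints gives Corvin → Maren → Dorin → Oswin, so Corvin must come before Oswin.
That means Oswin cannot be before Corvin.

no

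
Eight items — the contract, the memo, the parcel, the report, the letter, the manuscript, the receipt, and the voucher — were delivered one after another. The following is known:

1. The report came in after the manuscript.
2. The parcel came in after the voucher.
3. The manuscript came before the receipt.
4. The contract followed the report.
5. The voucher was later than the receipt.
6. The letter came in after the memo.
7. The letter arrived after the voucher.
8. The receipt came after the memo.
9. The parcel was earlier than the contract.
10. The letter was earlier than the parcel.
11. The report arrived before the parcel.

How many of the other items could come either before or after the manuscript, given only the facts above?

1

Forced after the manuscript: the contract, the letter, the parcel, the receipt, the report, and the voucher.
That leaves the memo with no forced order relative to the manuscript — 1.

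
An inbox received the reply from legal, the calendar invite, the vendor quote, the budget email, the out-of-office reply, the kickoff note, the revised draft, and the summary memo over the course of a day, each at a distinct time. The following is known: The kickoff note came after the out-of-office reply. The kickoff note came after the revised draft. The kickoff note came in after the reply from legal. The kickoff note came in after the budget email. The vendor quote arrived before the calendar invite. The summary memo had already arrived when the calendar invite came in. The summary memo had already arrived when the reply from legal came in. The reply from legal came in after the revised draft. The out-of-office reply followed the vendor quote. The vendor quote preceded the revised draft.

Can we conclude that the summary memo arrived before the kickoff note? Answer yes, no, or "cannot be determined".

Chain the constraints: the summary memo → the reply from legal → the kickoff note. Each link is directly stated, so the summary memo comes before the kickoff note.

yes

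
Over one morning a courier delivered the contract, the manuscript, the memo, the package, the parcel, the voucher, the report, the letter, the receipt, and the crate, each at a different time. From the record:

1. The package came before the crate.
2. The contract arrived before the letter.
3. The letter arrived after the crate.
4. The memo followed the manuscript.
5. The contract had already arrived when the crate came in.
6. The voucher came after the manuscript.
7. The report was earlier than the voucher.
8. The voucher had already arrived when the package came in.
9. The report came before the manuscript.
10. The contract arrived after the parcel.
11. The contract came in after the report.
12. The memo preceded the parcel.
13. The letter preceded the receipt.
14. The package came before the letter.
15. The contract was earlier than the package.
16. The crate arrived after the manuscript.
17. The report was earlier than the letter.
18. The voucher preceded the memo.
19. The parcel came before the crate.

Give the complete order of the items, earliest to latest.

The constraints fix every adjacent pair, so only one ordering works:
the report → the manuscript → the voucher → the memo → the parcel → the contract → the package → the crate → the letter → the receipt.

the report, the manuscript, the voucher, the memo, the parcel, the contract, the package, the crate, the letter, the receipt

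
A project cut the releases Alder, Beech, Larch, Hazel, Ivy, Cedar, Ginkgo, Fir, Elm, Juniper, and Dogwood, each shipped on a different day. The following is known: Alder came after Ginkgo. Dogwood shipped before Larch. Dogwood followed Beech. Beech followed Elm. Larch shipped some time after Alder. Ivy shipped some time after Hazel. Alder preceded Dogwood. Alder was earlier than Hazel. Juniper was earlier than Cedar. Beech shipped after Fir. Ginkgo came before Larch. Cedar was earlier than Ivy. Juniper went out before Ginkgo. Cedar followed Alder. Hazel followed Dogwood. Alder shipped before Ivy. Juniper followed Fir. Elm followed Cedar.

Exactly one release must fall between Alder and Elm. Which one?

Cedar

Tracing the constraints gives Alder → Cedar → Elm, so Cedar sits after Alder and before Elm.
No other release is forced both after Alder and before Elm.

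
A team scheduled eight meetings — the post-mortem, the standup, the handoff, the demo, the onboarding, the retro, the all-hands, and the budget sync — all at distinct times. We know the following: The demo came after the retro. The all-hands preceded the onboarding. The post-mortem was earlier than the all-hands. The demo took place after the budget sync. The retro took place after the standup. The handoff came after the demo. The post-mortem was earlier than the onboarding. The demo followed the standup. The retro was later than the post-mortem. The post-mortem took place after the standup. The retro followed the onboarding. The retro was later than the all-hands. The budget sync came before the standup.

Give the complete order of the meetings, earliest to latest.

the budget sync, the standup, the post-mortem, the all-hands, the onboarding, the retro, the demo, the handoff

The constraints fix every adjacent pair, so only one ordering works:
the budget sync → the standup → the post-mortem → the all-hands → the onboarding → the retro → the demo → the handoff.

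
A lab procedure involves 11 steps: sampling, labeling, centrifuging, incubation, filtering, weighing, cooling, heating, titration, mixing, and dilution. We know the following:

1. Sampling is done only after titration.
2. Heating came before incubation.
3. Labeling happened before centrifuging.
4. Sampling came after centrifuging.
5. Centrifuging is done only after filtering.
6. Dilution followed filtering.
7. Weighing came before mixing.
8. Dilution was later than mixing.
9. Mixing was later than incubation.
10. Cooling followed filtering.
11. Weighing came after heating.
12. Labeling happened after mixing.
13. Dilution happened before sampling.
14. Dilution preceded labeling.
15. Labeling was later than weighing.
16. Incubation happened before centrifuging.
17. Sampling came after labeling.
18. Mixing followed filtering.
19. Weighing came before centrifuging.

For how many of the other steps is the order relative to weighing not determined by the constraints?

Forced before weighing: heating; forced after weighing: centrifuging, dilution, labeling, mixing, and sampling.
That leaves cooling, filtering, incubation, and titration with no forced order relative to weighing — 4.

4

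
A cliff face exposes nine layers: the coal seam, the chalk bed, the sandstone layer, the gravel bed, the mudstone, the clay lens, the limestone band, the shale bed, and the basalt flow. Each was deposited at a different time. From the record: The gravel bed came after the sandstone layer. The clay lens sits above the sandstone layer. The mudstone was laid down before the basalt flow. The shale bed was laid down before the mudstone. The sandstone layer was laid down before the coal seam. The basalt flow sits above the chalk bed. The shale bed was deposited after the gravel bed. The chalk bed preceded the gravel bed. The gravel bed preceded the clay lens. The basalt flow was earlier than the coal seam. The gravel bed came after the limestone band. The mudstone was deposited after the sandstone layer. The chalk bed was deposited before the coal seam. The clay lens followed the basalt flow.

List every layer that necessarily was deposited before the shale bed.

the chalk bed, the gravel bed, the limestone band, the sandstone layer

Directly stated before the shale bed: the gravel bed.
The chalk bed reaches the shale bed via the chalk bed → the gravel bed → the shale bed.
The limestone band reaches the shale bed via the limestone band → the gravel bed → the shale bed.
The sandstone layer reaches the shale bed via the sandstone layer → the gravel bed → the shale bed.
No chain forces the clay lens (or any of the others) ahead of the shale bed.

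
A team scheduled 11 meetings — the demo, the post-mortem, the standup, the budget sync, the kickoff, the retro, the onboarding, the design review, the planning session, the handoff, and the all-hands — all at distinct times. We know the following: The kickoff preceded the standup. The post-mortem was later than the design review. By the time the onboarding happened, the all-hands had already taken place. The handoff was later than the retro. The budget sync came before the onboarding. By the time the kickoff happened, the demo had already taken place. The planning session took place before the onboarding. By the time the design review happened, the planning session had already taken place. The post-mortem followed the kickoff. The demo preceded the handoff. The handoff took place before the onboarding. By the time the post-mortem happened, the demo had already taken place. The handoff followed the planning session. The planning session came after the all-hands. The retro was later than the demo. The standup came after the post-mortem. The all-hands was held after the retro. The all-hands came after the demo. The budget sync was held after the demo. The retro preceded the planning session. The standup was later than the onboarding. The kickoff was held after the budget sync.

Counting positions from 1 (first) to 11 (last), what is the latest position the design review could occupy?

The design review must come before the post-mortem and the standup — 2 meetings forced after it.
Everything else can be placed before the design review in some valid order, so the design review can sit as late as position 11 − 2 = 9.

9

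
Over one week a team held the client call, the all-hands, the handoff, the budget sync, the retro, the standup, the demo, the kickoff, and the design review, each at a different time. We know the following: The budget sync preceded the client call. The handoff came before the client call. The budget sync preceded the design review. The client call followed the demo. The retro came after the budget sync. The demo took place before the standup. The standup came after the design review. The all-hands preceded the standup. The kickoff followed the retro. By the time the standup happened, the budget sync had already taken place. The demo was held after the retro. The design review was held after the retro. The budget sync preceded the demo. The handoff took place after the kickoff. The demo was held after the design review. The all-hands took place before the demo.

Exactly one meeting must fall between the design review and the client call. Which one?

the demo

Tracing the constraints gives the design review → the demo → the client call, so the demo sits after the design review and before the client call.
No other meeting is forced both after the design review and before the client call.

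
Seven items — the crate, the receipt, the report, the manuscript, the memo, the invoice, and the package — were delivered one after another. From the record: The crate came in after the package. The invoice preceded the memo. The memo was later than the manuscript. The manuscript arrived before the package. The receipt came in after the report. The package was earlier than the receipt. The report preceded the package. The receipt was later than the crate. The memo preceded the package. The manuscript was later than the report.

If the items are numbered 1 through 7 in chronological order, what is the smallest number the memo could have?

4

The invoice, the manuscript, and the report must all come before the memo — 3 forced predecessors.
Nothing else is forced ahead of the memo, so its earliest slot is position 3 + 1 = 4.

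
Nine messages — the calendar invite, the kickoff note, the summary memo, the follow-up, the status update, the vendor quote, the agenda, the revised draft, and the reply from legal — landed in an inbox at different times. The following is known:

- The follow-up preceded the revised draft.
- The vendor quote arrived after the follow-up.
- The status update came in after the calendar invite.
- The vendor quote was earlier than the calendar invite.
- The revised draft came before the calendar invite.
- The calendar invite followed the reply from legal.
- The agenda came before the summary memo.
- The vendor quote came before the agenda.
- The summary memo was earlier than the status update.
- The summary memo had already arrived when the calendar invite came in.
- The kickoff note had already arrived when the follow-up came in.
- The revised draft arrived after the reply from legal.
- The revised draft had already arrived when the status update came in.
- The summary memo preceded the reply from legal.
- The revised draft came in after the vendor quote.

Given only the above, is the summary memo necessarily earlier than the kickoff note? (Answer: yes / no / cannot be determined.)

Tracing the constraints gives the kickoff note → the follow-up → the vendor quote → the agenda → the summary memo, so the kickoff note must come before the summary memo.
That means the summary memo cannot be before the kickoff note.

no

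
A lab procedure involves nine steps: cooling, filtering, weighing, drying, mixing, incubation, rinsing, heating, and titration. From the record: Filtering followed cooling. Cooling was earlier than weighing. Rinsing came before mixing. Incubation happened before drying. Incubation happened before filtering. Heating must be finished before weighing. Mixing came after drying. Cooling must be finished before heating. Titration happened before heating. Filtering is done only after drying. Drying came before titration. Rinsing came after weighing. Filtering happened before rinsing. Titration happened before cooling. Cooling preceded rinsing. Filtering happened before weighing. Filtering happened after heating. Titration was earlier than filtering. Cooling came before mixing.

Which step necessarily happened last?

Every other step has a chain of constraints placing it before mixing, so mixing is last.

mixing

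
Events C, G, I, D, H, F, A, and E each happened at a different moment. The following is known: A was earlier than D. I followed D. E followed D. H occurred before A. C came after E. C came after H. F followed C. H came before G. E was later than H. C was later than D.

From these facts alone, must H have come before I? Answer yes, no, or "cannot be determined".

yes

Chain the constraints: H → A → D → I. Each link is directly stated, so H comes before I.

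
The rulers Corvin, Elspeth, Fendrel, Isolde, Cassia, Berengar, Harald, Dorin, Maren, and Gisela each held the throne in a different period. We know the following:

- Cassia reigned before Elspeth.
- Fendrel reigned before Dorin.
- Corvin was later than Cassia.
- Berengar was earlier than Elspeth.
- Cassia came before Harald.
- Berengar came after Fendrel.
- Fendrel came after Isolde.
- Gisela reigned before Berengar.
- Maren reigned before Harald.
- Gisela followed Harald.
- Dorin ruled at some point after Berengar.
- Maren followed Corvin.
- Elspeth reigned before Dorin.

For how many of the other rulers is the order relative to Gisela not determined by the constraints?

Forced before Gisela: Cassia, Corvin, Harald, and Maren; forced after Gisela: Berengar, Dorin, and Elspeth.
That leaves Fendrel and Isolde with no forced order relative to Gisela — 2.

2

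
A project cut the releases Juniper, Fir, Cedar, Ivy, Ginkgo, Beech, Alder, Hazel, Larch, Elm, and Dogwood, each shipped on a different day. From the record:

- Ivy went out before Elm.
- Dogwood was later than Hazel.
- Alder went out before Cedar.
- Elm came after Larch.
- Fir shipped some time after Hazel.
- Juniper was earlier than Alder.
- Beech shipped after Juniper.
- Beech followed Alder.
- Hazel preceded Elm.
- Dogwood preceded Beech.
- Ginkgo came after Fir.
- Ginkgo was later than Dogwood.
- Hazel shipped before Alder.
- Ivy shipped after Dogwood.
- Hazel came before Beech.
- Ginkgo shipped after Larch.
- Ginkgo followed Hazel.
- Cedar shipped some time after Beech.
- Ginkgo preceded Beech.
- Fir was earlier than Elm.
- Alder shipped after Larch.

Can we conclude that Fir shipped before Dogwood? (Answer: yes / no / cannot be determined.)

No chain of stated constraints runs from Fir to Dogwood, and none runs from Dogwood to Fir either.
So the relative order of Fir and Dogwood is not fixed by the given facts.

cannot be determined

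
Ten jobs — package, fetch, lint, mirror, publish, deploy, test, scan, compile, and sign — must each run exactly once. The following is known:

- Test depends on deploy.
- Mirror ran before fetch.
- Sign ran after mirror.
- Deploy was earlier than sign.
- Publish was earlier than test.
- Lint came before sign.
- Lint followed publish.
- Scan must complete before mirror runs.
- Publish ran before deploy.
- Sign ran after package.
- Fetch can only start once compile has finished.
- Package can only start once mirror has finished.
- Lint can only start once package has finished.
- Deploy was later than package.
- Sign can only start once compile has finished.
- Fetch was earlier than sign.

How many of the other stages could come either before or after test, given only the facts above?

Forced before test: deploy, mirror, package, publish, and scan.
That leaves compile, fetch, lint, and sign with no forced order relative to test — 4.

4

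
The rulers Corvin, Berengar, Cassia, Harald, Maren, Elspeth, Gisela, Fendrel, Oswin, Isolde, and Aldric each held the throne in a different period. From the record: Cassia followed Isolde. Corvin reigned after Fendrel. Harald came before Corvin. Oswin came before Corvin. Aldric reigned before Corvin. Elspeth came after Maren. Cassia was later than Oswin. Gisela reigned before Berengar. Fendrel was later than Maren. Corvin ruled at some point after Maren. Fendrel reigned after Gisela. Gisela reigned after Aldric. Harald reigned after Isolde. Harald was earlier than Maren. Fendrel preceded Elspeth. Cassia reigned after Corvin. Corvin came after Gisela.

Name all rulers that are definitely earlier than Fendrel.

Aldric, Gisela, Harald, Isolde, Maren

Directly stated before Fendrel: Gisela and Maren.
Aldric reaches Fendrel via Aldric → Gisela → Fendrel.
Harald reaches Fendrel via Harald → Maren → Fendrel.
Isolde reaches Fendrel via Isolde → Harald → Maren → Fendrel.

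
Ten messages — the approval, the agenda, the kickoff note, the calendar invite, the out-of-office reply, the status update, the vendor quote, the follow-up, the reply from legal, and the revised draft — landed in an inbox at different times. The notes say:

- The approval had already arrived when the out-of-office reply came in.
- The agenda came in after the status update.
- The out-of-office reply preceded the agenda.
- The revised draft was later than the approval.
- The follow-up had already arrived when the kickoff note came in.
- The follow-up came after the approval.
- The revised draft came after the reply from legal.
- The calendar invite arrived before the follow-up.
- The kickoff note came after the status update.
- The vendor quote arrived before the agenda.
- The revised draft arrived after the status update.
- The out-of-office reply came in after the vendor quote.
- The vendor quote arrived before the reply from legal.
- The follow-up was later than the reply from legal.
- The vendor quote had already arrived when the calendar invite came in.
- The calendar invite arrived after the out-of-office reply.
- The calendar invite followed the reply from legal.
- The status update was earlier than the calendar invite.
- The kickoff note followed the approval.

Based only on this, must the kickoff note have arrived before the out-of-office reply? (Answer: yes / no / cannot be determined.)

Tracing the constraints gives the out-of-office reply → the calendar invite → the follow-up → the kickoff note, so the out-of-office reply must come before the kickoff note.
That means the kickoff note cannot be before the out-of-office reply.

no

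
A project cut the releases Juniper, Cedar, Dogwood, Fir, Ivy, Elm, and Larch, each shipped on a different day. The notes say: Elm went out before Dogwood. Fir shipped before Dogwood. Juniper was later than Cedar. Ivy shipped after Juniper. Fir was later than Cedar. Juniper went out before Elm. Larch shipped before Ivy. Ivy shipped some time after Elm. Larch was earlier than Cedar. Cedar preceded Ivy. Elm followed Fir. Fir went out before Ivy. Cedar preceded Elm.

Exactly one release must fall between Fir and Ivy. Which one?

Elm

Tracing the constraints gives Fir → Elm → Ivy, so Elm sits after Fir and before Ivy.
No other release is forced both after Fir and before Ivy.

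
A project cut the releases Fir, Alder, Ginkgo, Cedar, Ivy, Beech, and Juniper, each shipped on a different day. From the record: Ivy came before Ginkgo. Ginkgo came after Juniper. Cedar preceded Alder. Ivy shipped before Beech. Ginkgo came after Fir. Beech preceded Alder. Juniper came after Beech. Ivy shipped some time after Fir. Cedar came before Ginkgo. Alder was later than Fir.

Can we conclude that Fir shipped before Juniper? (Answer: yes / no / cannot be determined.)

yes

Chain the constraints: Fir → Ivy → Beech → Juniper. Each link is directly stated, so Fir comes before Juniper.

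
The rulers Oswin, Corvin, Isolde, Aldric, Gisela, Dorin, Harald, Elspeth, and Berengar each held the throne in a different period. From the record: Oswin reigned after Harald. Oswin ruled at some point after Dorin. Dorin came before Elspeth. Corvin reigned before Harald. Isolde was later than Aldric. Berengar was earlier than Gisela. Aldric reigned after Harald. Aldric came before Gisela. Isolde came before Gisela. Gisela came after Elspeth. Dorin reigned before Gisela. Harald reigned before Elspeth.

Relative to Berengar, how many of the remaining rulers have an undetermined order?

7

Forced after Berengar: Gisela.
That leaves Aldric, Corvin, Dorin, Elspeth, Harald, Isolde, and Oswin with no forced order relative to Berengar — 7.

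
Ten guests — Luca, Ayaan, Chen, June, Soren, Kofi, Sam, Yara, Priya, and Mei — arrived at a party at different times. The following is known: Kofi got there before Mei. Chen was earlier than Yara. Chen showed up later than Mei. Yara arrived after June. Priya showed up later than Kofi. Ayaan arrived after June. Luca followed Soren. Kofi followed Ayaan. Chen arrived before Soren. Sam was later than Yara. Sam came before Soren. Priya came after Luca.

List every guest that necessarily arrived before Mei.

Directly stated before Mei: Kofi.
Ayaan reaches Mei via Ayaan → Kofi → Mei.
June reaches Mei via June → Ayaan → Kofi → Mei.
No chain forces Soren (or any of the others) ahead of Mei.

Ayaan, June, Kofi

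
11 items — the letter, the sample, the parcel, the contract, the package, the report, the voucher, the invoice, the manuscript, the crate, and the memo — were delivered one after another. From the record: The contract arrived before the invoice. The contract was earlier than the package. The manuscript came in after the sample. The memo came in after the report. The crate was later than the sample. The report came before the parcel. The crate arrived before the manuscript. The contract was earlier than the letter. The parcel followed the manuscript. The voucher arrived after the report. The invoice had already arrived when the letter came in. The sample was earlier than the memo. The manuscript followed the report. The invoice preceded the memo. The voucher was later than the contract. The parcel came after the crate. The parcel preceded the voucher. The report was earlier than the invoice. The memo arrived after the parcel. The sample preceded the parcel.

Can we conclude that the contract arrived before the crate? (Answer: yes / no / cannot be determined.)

No chain of stated constraints runs from the contract to the crate, and none runs from the crate to the contract either.
So the relative order of the contract and the crate is not fixed by the given facts.

cannot be determined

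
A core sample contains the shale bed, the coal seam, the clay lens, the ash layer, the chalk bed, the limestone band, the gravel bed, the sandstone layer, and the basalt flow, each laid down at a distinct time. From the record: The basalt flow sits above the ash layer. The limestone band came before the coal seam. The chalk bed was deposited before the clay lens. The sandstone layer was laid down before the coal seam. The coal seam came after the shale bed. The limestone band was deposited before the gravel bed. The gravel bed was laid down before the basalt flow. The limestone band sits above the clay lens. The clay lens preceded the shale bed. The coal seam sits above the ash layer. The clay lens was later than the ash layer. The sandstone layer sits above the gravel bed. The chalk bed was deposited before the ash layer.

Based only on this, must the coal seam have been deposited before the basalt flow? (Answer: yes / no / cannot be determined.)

No chain of stated constraints runs from the coal seam to the basalt flow, and none runs from the basalt flow to the coal seam either.
So the relative order of the coal seam and the basalt flow is not fixed by the given facts.

cannot be determined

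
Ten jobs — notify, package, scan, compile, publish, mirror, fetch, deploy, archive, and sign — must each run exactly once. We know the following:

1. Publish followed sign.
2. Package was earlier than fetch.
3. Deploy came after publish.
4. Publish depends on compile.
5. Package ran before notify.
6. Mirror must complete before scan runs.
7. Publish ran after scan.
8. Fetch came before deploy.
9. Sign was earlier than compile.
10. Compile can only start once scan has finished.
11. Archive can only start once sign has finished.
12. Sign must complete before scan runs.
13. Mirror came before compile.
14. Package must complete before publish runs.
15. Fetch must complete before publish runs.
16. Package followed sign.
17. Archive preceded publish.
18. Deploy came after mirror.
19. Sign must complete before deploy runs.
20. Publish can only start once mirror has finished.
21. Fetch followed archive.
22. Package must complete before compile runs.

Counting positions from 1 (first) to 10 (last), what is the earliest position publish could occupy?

Archive, compile, fetch, mirror, package, scan, and sign must all come before publish — 7 forced predecessors.
Nothing else is forced ahead of publish, so its earliest slot is position 7 + 1 = 8.

8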